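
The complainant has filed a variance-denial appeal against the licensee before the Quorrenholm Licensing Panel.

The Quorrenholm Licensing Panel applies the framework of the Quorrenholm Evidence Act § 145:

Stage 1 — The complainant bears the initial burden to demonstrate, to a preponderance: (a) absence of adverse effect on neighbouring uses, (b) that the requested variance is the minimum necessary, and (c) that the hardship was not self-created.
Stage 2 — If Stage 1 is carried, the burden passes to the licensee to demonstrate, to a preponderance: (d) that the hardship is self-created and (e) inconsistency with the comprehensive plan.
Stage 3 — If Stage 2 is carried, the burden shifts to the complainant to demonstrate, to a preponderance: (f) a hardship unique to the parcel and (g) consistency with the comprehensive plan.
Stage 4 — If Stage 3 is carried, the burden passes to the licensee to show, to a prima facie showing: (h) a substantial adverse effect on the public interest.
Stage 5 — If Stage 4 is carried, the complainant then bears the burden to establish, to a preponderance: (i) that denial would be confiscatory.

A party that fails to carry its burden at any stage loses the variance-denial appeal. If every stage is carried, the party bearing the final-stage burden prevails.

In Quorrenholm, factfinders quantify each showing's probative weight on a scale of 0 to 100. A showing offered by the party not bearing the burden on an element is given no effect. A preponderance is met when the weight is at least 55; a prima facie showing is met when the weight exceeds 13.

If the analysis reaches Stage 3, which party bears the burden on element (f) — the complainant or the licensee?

Stage 3's rule assigns the burden to the complainant (to a preponderance).

complainant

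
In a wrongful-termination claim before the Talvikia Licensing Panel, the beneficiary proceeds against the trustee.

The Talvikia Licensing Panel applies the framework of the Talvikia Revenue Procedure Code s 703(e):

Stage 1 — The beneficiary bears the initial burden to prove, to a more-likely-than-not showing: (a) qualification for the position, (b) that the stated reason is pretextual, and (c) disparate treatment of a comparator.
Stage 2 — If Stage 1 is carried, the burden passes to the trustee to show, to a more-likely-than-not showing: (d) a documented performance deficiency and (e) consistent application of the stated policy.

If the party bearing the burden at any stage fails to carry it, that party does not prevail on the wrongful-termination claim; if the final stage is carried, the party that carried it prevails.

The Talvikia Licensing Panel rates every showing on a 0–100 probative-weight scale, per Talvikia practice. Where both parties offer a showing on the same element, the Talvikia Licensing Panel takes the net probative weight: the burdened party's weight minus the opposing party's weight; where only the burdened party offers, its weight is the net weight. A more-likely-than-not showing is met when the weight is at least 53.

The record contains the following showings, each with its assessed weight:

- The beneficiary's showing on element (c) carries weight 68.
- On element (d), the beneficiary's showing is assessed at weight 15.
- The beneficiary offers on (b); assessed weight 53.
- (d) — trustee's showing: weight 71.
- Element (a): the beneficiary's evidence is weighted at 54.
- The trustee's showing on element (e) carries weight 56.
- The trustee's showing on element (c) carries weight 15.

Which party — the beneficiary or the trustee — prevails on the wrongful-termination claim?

trustee

Stage 1 (beneficiary, a more-likely-than-not showing, weight is at least 53): (a) 54 ≥ 53 — meets; (b) 53 ≥ 53 — meets; (c) net 68−15=53 ≥ 53 — meets.
  Stage 1 carried; the burden shifts to the trustee.
Stage 2 (trustee, a more-likely-than-not showing, weight is at least 53): (d) net 71−15=56 ≥ 53 — meets; (e) 56 ≥ 53 — meets.
  The trustee carries the last stage.
Every stage carried; the trustee prevails.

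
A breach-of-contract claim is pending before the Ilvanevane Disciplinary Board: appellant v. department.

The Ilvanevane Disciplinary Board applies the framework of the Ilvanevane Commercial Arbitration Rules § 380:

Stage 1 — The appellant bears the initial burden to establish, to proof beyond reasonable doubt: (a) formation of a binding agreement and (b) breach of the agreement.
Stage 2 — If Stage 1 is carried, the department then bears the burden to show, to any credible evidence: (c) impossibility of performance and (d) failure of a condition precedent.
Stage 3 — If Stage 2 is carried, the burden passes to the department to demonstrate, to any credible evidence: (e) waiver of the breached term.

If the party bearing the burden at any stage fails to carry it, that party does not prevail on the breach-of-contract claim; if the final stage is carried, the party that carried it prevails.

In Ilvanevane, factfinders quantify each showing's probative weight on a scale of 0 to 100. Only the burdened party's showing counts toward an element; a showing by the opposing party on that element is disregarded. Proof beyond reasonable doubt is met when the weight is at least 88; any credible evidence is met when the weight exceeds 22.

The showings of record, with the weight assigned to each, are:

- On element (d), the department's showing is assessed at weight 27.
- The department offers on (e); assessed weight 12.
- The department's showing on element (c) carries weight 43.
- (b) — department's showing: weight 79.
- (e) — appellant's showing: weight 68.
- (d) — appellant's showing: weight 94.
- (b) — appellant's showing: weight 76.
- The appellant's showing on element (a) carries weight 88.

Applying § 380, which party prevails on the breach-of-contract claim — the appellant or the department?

At Stage 1 the appellant must meet proof beyond reasonable doubt (weight is at least 88): on (a) the weight is 88, ≥ 88, so (a) meets the standard; on (b) the weight is 76 (the department's 79 is given no effect), which does not reach 88, so (b) does not meet the standard.
  Stage 1 not carried; the appellant fails its burden.
The analysis ends at Stage 1; the department prevails.

department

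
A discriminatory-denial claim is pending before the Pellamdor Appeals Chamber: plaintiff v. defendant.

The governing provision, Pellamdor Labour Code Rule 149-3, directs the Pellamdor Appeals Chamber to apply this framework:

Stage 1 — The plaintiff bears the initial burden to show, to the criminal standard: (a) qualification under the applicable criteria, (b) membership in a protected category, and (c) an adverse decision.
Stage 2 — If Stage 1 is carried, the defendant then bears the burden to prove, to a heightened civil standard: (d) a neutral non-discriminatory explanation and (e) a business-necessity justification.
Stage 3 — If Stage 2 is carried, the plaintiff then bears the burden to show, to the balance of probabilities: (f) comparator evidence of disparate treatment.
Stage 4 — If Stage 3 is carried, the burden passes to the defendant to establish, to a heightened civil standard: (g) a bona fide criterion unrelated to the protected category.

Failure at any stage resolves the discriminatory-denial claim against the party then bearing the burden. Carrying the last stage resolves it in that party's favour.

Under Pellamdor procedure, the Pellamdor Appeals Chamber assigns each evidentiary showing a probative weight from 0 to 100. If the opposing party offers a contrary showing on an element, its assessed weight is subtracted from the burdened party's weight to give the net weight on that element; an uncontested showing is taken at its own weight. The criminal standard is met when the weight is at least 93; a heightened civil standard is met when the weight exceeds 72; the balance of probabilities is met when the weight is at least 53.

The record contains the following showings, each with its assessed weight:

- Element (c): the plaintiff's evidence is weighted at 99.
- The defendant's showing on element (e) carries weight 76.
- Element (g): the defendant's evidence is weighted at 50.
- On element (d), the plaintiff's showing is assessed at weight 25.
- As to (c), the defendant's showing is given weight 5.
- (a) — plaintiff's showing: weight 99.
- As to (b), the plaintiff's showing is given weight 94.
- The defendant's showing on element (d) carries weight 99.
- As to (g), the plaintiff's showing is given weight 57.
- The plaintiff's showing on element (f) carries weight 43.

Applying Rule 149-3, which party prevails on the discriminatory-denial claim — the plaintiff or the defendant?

defendant

Stage 1 — burden on plaintiff; standard: the criminal standard (weight is at least 93).
    (a): 99 ≥ 93 [met]
    (b): 94 ≥ 93 [met]
    (c): 99 − 5 = 94 ≥ 93 [met]
  All elements met. The burden passes to the defendant.
Stage 2 — burden on defendant; standard: a heightened civil standard (weight exceeds 72).
    (d): 99 − 25 = 74 > 72 [met]
    (e): 76 > 72 [met]
  All elements met. The burden passes to the plaintiff.
Stage 3 — burden on plaintiff; standard: the balance of probabilities (weight is at least 53).
    (f): 43 < 53 [not met]
  The plaintiff does not carry Stage 3.
So the defendant prevails.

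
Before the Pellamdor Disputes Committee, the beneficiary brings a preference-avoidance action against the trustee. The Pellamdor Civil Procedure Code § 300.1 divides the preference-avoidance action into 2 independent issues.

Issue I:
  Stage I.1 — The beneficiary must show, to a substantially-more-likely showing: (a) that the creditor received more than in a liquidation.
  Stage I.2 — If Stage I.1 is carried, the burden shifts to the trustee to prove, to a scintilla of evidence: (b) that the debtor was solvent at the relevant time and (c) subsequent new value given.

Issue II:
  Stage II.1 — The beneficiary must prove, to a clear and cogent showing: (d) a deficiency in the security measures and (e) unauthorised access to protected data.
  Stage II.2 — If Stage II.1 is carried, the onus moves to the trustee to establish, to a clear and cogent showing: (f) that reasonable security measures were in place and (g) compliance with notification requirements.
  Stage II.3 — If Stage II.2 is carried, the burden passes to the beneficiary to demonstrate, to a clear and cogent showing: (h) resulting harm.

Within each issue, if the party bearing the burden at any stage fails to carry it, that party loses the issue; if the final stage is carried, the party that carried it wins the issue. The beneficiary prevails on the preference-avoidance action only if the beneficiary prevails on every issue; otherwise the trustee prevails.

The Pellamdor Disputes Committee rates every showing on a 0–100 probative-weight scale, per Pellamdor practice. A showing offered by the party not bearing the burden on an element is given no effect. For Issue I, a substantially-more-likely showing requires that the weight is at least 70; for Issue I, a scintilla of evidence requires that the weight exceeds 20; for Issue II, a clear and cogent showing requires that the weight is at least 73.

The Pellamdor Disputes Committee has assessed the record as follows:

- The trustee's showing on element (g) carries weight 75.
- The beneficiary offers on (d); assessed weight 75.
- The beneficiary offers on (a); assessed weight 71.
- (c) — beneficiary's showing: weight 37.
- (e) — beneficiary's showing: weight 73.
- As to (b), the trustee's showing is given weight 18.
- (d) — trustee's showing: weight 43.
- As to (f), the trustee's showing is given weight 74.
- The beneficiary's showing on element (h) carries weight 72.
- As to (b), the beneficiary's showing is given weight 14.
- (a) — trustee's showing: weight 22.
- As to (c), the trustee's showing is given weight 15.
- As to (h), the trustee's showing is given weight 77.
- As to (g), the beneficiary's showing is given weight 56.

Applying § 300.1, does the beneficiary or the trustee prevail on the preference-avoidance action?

— Issue I —
Stage I.1 (beneficiary, a substantially-more-likely showing, weight is at least 70): (a) 71 (trustee's 22 disregarded) ≥ 70 — meets.
  Stage I.1 is satisfied; the onus moves to the trustee.
Stage I.2 (trustee, a scintilla of evidence, weight exceeds 20): (b) 18 (beneficiary's 14 disregarded) ≤ 20 — fails; (c) 15 (beneficiary's 37 disregarded) ≤ 20 — fails.
  The trustee does not carry Stage I.2.
So the beneficiary prevails on this issue.
— Issue II —
Stage II.1 — burden on beneficiary; standard: a clear and cogent showing (weight is at least 73).
    (d): 75 (trustee's 43 disregarded) ≥ 73 [met]
    (e): 73 ≥ 73 [met]
  Stage II.1 carried; the burden shifts to the trustee.
Stage II.2 — burden on trustee; standard: a clear and cogent showing (weight is at least 73).
    (f): 74 ≥ 73 [met]
    (g): 75 (beneficiary's 56 disregarded) ≥ 73 [met]
  All elements met. The burden passes to the beneficiary.
Stage II.3 — burden on beneficiary; standard: a clear and cogent showing (weight is at least 73).
    (h): 72 (trustee's 77 disregarded) < 73 [not met]
  Not every element is met, so the beneficiary fails to carry Stage II.3.
So the trustee prevails on this issue.
Per-issue: Issue I → beneficiary; Issue II → trustee. The beneficiary must prevail on every issue; overall, the trustee prevails.

trustee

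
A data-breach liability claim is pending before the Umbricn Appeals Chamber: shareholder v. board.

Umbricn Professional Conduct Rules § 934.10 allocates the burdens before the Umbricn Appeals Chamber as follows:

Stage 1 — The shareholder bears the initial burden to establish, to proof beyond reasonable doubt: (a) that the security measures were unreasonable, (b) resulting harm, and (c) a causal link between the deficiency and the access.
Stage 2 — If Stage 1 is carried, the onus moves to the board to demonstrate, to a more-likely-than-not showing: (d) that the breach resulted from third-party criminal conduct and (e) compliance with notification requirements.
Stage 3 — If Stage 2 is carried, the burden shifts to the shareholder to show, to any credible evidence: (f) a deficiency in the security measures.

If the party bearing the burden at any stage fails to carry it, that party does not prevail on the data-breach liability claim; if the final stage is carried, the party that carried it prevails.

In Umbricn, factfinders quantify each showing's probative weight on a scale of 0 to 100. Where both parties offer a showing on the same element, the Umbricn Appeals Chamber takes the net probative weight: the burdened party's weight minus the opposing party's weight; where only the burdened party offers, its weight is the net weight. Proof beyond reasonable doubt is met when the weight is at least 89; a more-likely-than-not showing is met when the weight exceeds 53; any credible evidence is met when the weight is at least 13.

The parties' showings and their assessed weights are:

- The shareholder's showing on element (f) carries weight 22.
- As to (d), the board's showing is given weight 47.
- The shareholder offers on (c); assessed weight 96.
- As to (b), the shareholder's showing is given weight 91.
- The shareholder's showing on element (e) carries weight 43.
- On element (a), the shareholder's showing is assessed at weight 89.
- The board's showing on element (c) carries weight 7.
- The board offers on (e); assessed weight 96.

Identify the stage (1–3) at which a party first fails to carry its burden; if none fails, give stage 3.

Stage 1 — burden on shareholder; standard: proof beyond reasonable doubt (weight is at least 89).
    (a): 89 ≥ 89 [met]
    (b): 91 ≥ 89 [met]
    (c): 96 − 7 = 89 ≥ 89 [met]
  Stage 1 carried; the burden shifts to the board.
Stage 2 — burden on board; standard: a more-likely-than-not showing (weight exceeds 53).
    (d): 47 ≤ 53 [not met]
    (e): 96 − 43 = 53 ≤ 53 [not met]
  Stage 2 not carried; the board fails its burden.
So the shareholder prevails.

stage 2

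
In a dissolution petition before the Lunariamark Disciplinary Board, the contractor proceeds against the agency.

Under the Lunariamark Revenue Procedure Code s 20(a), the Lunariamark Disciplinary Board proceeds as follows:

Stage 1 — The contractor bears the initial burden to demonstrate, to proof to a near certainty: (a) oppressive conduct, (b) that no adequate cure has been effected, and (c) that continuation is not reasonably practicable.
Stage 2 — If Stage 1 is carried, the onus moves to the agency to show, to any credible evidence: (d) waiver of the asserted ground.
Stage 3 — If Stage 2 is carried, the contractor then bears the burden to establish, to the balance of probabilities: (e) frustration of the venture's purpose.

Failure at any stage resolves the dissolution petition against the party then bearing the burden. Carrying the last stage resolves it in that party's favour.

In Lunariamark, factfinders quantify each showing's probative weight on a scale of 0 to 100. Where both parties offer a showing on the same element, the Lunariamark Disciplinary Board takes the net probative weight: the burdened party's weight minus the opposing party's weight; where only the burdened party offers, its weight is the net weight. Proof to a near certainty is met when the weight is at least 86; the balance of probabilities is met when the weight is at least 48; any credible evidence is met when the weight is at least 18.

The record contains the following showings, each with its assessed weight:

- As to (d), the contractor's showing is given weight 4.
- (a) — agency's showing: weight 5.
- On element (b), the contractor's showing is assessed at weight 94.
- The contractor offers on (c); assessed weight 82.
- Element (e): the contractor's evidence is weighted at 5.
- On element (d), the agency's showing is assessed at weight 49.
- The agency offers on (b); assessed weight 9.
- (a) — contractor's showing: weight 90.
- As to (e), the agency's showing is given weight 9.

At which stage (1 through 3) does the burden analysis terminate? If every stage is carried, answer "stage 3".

At Stage 1 the contractor must meet proof to a near certainty (weight is at least 86): on (a) the weight is 90 less the opposing 5 gives net 85, < 86, so (a) does not meet the standard; on (b) the weight is 94 less the opposing 9 gives net 85, < 86, so (b) does not meet the standard; on (c) the weight is 82, < 86, so (c) does not meet the standard.
  Not every element is met, so the contractor fails to carry Stage 1.
The agency prevails.

stage 1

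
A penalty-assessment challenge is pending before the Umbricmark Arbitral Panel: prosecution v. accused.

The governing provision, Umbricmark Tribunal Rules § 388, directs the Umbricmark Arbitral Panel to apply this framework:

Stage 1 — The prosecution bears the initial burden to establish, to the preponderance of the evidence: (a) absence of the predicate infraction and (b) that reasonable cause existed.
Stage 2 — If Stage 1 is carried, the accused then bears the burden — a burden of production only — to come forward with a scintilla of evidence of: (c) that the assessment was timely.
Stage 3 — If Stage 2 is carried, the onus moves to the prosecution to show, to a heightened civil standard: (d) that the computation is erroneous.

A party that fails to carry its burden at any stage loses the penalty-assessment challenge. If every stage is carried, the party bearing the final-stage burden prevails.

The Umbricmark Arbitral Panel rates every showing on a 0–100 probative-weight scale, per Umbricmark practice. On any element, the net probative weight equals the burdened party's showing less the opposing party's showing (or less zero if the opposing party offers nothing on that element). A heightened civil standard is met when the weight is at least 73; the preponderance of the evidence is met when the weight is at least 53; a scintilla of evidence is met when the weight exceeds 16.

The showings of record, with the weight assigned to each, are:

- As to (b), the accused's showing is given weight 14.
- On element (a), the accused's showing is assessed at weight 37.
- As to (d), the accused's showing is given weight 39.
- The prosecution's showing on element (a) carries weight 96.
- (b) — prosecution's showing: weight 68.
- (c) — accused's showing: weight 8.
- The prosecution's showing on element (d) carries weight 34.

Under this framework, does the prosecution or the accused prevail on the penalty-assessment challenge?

At Stage 1 the prosecution must meet the preponderance of the evidence (weight is at least 53): on (a) the weight is 96 less the opposing 37 gives net 59, ≥ 53, so (a) meets the standard; on (b) the weight is 68 less the opposing 14 gives net 54, ≥ 53, so (b) meets the standard.
  Stage 1 is satisfied; the onus moves to the accused.
At Stage 2 the accused must meet a scintilla of evidence (weight exceeds 16): on (c) the weight is 8, ≤ 16, so (c) does not meet the standard.
  Stage 2 not carried; the accused fails its burden.
The prosecution prevails.

prosecution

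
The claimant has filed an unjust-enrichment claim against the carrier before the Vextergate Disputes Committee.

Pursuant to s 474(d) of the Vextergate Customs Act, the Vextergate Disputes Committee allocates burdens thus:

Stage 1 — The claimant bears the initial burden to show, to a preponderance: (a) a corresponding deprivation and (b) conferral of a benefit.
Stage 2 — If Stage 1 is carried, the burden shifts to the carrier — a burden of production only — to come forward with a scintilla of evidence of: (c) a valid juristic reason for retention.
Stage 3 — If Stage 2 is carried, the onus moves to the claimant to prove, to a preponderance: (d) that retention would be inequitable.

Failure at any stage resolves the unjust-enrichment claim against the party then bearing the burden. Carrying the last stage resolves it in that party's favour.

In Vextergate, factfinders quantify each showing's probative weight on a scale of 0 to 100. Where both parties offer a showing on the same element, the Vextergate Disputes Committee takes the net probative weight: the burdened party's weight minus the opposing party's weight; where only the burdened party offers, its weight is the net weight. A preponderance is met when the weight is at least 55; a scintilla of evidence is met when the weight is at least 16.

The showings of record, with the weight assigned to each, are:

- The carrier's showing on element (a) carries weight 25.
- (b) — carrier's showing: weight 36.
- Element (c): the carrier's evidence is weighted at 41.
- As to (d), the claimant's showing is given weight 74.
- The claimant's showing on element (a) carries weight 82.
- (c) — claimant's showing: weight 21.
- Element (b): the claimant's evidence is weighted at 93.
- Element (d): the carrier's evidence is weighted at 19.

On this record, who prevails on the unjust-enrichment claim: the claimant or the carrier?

claimant

Stage 1 — burden on claimant; standard: a preponderance (weight is at least 55).
    (a): 82 − 25 = 57 ≥ 55 [met]
    (b): 93 − 36 = 57 ≥ 55 [met]
  The claimant carries Stage 1; the carrier now bears the burden.
Stage 2 — burden on carrier; standard: a scintilla of evidence (weight is at least 16).
    (c): 41 − 21 = 20 ≥ 16 [met]
  Stage 2 is satisfied; the onus moves to the claimant.
Stage 3 — burden on claimant; standard: a preponderance (weight is at least 55).
    (d): 74 − 19 = 55 ≥ 55 [met]
  All elements met at the final stage.
With every stage satisfied, the claimant prevails.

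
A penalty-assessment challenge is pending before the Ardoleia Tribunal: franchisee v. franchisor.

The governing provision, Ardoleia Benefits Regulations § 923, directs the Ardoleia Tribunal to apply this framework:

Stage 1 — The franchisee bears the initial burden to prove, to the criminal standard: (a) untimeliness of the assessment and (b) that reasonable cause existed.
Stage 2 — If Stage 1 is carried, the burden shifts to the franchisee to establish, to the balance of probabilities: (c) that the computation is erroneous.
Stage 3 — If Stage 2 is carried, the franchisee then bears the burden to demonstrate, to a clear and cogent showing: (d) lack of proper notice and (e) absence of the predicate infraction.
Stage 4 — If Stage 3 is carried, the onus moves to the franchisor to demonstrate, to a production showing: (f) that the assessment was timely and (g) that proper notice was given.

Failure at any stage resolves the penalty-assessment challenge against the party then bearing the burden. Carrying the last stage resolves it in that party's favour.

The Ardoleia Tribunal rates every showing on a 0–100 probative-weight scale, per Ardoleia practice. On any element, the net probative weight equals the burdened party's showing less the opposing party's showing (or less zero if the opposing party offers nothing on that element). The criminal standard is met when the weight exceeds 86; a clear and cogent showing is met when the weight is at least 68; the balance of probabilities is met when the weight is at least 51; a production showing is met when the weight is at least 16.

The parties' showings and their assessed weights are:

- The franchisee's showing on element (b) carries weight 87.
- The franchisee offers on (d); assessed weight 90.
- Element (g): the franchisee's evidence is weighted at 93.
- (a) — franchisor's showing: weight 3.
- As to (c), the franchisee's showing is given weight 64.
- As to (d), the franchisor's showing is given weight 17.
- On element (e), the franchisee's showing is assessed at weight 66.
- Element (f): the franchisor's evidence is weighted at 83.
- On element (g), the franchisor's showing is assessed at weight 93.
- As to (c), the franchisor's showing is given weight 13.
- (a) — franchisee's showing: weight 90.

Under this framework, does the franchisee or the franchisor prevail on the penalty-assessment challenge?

franchisor

Stage 1 — burden on franchisee; standard: the criminal standard (weight exceeds 86).
    (a): 90 − 3 = 87 > 86 [met]
    (b): 87 > 86 [met]
  Stage 1 carried; the burden remains with the franchisee.
Stage 2 — burden on franchisee; standard: the balance of probabilities (weight is at least 51).
    (c): 64 − 13 = 51 ≥ 51 [met]
  Stage 2 is satisfied; the franchisee continues to bear the burden.
Stage 3 — burden on franchisee; standard: a clear and cogent showing (weight is at least 68).
    (d): 90 − 17 = 73 ≥ 68 [met]
    (e): 66 < 68 [not met]
  The franchisee does not carry Stage 3.
So the franchisor prevails.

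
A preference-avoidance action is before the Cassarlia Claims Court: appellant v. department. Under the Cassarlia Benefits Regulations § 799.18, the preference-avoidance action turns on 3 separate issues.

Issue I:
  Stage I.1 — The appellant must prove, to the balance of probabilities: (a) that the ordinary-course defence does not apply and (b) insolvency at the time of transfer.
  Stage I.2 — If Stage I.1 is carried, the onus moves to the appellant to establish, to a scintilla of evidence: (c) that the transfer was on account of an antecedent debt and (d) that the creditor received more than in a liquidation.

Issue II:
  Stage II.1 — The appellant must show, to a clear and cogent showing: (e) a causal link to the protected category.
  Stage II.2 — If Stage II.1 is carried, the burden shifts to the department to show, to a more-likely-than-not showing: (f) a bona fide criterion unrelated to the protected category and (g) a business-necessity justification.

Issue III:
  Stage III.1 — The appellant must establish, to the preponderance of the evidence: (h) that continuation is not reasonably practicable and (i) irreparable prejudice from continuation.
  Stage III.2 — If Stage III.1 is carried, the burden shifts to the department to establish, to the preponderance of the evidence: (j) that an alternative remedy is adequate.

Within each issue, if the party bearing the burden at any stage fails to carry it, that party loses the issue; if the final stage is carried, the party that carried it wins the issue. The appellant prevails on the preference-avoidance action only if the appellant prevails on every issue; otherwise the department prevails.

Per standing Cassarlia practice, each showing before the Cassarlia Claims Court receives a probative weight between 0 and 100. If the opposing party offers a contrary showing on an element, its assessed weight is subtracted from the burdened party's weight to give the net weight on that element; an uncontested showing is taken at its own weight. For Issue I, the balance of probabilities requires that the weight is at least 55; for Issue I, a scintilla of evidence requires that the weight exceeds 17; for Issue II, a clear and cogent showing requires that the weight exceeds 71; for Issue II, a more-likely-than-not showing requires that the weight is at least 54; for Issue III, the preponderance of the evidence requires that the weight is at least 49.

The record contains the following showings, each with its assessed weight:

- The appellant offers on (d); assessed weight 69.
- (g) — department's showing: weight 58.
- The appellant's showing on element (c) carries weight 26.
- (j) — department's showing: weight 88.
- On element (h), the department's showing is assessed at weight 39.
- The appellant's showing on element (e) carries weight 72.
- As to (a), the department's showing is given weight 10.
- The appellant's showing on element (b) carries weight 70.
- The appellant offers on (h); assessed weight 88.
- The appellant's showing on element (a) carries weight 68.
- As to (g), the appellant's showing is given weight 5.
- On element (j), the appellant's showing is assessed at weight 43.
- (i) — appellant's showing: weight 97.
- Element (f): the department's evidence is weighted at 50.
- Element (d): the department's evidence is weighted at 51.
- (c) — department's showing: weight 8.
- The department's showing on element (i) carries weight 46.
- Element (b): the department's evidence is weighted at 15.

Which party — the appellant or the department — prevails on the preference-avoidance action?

appellant

— Issue I —
Stage I.1 — burden on appellant; standard: the balance of probabilities (weight is at least 55).
    (a): 68 − 10 = 58 ≥ 55 [met]
    (b): 70 − 15 = 55 ≥ 55 [met]
  All elements met. The appellant retains the burden for Stage I.2.
Stage I.2 — burden on appellant; standard: a scintilla of evidence (weight exceeds 17).
    (c): 26 − 8 = 18 > 17 [met]
    (d): 69 − 51 = 18 > 17 [met]
  The appellant carries the last stage.
All stages carried — the appellant prevails on this issue.
— Issue II —
Stage II.1 — burden on appellant; standard: a clear and cogent showing (weight exceeds 71).
    (e): 72 > 71 [met]
  The appellant carries Stage II.1; the department now bears the burden.
Stage II.2 — burden on department; standard: a more-likely-than-not showing (weight is at least 54).
    (f): 50 < 54 [not met]
    (g): 58 − 5 = 53 < 54 [not met]
  Not every element is met, so the department fails to carry Stage II.2.
So the appellant prevails on this issue.
— Issue III —
Stage III.1 — burden on appellant; standard: the preponderance of the evidence (weight is at least 49).
    (h): 88 − 39 = 49 ≥ 49 [met]
    (i): 97 − 46 = 51 ≥ 49 [met]
  Stage III.1 carried; the burden shifts to the department.
Stage III.2 — burden on department; standard: the preponderance of the evidence (weight is at least 49).
    (j): 88 − 43 = 45 < 49 [not met]
  Not every element is met, so the department fails to carry Stage III.2.
The analysis ends at Stage III.2; the appellant prevails on this issue.
Per-issue: Issue I → appellant; Issue II → appellant; Issue III → appellant. The appellant must prevail on every issue; overall, the appellant prevails.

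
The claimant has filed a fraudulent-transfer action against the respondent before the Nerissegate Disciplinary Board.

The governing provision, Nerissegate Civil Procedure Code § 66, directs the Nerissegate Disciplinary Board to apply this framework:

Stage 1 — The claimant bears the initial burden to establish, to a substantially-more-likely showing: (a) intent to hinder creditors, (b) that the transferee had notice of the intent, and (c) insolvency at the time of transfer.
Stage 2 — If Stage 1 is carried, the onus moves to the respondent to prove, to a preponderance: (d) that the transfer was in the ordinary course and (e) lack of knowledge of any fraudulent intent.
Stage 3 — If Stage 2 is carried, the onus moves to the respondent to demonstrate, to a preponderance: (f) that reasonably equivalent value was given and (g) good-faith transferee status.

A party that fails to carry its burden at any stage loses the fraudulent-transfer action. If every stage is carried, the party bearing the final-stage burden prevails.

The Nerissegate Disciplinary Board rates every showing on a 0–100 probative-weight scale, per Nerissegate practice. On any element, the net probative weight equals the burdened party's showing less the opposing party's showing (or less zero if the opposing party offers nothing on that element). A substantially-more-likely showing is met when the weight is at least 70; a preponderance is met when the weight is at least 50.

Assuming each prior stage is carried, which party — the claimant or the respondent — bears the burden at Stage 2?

respondent

Stage 2's rule assigns the burden to the respondent (to a preponderance).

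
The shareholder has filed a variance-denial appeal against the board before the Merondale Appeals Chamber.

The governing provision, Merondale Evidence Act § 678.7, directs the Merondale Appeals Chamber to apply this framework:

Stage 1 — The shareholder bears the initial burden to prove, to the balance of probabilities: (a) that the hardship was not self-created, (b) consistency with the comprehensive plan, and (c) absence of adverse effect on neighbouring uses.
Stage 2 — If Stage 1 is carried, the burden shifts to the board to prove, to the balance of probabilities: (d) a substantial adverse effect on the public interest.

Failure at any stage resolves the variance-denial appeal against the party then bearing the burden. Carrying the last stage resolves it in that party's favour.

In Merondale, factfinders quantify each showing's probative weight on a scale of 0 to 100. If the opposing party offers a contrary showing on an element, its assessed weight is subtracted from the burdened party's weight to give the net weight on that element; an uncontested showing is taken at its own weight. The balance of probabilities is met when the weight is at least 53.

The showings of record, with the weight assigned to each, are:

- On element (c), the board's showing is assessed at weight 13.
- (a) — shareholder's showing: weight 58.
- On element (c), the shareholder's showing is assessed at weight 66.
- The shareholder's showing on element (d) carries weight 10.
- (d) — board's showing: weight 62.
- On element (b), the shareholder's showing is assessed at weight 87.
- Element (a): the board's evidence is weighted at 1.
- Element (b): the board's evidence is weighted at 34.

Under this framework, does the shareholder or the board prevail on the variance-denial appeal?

At Stage 1 the shareholder must meet the balance of probabilities (weight is at least 53): on (a) the weight is 58 less the opposing 1 gives net 57, which does reach 53, so (a) meets the standard; on (b) the weight is 87 less the opposing 34 gives net 53, ≥ 53, so (b) meets the standard; on (c) the weight is 66 less the opposing 13 gives net 53, ≥ 53, so (c) meets the standard.
  The shareholder carries Stage 1; the board now bears the burden.
At Stage 2 the board must meet the balance of probabilities (weight is at least 53): on (d) the weight is 62 less the opposing 10 gives net 52, < 53, so (d) does not meet the standard.
  Stage 2 not carried; the board fails its burden.
The shareholder prevails.

shareholder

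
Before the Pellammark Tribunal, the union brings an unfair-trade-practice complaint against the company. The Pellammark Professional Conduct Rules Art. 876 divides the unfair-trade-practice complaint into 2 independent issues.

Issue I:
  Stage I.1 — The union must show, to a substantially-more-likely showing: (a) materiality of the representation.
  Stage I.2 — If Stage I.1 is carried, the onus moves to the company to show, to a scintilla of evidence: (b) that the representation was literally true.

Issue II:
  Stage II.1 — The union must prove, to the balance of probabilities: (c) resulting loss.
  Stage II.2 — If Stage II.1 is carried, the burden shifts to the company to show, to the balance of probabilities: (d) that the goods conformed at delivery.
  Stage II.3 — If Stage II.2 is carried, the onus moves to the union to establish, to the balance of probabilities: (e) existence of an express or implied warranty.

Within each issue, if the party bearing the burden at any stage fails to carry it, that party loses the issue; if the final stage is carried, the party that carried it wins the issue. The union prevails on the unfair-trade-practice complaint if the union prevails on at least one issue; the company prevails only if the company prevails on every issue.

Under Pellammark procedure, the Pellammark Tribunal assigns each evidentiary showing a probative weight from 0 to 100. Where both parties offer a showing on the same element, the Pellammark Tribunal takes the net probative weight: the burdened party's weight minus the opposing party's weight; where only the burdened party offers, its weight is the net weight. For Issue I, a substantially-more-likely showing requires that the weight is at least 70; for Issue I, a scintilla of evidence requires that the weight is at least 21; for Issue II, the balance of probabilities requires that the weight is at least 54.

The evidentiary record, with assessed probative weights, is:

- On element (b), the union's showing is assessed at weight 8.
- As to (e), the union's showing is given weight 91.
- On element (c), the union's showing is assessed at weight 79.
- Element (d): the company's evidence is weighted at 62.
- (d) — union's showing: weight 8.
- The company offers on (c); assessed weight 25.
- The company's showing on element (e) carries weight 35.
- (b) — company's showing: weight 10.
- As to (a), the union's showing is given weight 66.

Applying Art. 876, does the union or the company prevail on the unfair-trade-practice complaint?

— Issue I —
Stage I.1 — burden on union; standard: a substantially-more-likely showing (weight is at least 70).
    (a): 66 < 70 [not met]
  Not every element is met, so the union fails to carry Stage I.1.
So the company prevails on this issue.
— Issue II —
Stage II.1 — burden on union; standard: the balance of probabilities (weight is at least 54).
    (c): 79 − 25 = 54 ≥ 54 [met]
  All elements met. The burden passes to the company.
Stage II.2 — burden on company; standard: the balance of probabilities (weight is at least 54).
    (d): 62 − 8 = 54 ≥ 54 [met]
  Stage II.2 carried; the burden shifts to the union.
Stage II.3 — burden on union; standard: the balance of probabilities (weight is at least 54).
    (e): 91 − 35 = 56 ≥ 54 [met]
  The union carries the last stage.
All stages carried — the union prevails on this issue.
Per-issue: Issue I → company; Issue II → union. The union must prevail on at least one issue; overall, the union prevails.

union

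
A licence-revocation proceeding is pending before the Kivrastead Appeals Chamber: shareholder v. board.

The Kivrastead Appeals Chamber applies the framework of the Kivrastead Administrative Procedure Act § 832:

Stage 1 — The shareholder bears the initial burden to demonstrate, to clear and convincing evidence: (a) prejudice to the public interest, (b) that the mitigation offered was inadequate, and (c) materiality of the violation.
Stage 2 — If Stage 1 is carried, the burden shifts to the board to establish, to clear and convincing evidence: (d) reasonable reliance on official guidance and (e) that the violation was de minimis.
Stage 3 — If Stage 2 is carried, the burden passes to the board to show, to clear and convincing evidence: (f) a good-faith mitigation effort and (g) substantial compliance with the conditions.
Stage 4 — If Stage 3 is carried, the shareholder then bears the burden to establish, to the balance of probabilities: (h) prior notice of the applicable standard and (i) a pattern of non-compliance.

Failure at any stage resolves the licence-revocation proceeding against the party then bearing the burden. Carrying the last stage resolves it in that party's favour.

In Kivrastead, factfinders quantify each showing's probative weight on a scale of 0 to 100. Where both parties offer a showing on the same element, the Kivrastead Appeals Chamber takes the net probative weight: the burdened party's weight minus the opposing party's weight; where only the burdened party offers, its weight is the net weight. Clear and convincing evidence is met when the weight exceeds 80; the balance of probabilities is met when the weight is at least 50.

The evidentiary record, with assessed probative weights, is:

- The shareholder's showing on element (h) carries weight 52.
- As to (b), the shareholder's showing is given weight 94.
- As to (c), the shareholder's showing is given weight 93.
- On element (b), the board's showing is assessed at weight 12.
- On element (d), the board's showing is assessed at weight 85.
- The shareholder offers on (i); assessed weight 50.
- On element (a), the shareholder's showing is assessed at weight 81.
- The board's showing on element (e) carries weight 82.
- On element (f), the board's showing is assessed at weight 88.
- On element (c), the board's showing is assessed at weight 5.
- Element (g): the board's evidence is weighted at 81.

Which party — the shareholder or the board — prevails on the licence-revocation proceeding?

shareholder

Stage 1 (shareholder, clear and convincing evidence, weight exceeds 80): (a) 81 > 80 — meets; (b) net 94−12=82 > 80 — meets; (c) net 93−5=88 > 80 — meets.
  All elements met. The burden passes to the board.
Stage 2 (board, clear and convincing evidence, weight exceeds 80): (d) 85 > 80 — meets; (e) 82 > 80 — meets.
  All elements met. The board retains the burden for Stage 3.
Stage 3 (board, clear and convincing evidence, weight exceeds 80): (f) 88 > 80 — meets; (g) 81 > 80 — meets.
  All elements met. The burden passes to the shareholder.
Stage 4 (shareholder, the balance of probabilities, weight is at least 50): (h) 52 ≥ 50 — meets; (i) 50 ≥ 50 — meets.
  The shareholder carries the last stage.
All stages carried — the shareholder prevails.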